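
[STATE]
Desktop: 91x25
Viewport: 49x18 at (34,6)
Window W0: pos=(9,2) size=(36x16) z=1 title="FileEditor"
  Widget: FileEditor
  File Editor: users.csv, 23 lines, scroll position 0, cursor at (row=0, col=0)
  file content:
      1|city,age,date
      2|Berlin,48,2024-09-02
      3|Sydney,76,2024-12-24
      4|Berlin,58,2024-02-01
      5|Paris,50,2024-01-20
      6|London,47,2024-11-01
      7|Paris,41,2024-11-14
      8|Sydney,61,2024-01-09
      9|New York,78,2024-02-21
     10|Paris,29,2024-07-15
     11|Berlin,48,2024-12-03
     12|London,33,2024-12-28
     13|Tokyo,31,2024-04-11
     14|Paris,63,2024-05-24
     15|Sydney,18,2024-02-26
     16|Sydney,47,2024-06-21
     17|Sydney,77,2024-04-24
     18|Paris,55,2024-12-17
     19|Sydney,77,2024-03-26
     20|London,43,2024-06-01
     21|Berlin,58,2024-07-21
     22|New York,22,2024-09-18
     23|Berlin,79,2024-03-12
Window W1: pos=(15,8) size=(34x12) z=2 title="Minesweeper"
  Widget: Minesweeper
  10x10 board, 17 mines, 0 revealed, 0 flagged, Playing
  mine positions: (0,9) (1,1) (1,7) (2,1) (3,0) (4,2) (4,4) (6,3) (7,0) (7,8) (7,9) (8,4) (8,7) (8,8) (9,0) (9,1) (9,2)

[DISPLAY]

         █┃                                      
         ░┃                                      
━━━━━━━━━━━━━━┓                                  
              ┃                                  
──────────────┨                                  
              ┃                                  
              ┃                                  
              ┃                                  
              ┃                                  
              ┃                                  
              ┃                                  
              ┃                                  
              ┃                                  
━━━━━━━━━━━━━━┛                                  
                                                 
                                                 
                                                 
                                                 


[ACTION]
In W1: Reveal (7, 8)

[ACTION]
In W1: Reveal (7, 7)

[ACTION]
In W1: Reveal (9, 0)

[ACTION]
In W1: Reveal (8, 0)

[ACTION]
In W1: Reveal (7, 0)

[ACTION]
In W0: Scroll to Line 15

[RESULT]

         ░┃                                      
         ░┃                                      
━━━━━━━━━━━━━━┓                                  
              ┃                                  
──────────────┨                                  
              ┃                                  
              ┃                                  
              ┃                                  
              ┃                                  
              ┃                                  
              ┃                                  
              ┃                                  
              ┃                                  
━━━━━━━━━━━━━━┛                                  
                                                 
                                                 
                                                 
                                                 


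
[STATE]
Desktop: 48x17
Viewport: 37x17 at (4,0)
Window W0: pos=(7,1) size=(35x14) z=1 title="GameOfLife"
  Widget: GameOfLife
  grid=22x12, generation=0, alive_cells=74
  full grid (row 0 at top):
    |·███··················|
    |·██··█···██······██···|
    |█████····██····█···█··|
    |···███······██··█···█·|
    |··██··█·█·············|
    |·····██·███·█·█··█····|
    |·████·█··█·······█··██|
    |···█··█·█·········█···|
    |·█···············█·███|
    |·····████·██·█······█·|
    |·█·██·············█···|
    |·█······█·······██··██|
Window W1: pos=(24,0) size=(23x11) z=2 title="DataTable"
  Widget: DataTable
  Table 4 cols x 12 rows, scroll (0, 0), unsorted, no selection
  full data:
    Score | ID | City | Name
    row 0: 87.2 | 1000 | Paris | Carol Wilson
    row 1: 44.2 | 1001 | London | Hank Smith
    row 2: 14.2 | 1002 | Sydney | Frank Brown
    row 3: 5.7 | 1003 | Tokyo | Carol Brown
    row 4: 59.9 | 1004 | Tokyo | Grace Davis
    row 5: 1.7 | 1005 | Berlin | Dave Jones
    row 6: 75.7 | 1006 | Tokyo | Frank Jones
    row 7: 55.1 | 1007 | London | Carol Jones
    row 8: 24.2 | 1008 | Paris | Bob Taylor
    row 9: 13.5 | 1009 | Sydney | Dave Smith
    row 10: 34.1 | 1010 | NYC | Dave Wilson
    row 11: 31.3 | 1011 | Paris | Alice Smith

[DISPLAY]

                    ┏━━━━━━━━━━━━━━━━
   ┏━━━━━━━━━━━━━━━━┃ DataTable      
   ┃ GameOfLife     ┠────────────────
   ┠────────────────┃Score│ID  │City 
   ┃Gen: 0          ┃─────┼────┼─────
   ┃·██··█···██·····┃87.2 │1000│Paris
   ┃█████····██····█┃44.2 │1001│Londo
   ┃···███······██··┃14.2 │1002│Sydne
   ┃··██··█·█·······┃5.7  │1003│Tokyo
   ┃·····██·███·█·█·┃59.9 │1004│Tokyo
   ┃·████·█··█······┗━━━━━━━━━━━━━━━━
   ┃···█··█·█·········█···           
   ┃·█···············█·███           
   ┃·····████·██·█······█·           
   ┗━━━━━━━━━━━━━━━━━━━━━━━━━━━━━━━━━
                                     
                                     


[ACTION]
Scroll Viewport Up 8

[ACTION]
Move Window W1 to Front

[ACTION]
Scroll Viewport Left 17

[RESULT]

                        ┏━━━━━━━━━━━━
       ┏━━━━━━━━━━━━━━━━┃ DataTable  
       ┃ GameOfLife     ┠────────────
       ┠────────────────┃Score│ID  │C
       ┃Gen: 0          ┃─────┼────┼─
       ┃·██··█···██·····┃87.2 │1000│P
       ┃█████····██····█┃44.2 │1001│L
       ┃···███······██··┃14.2 │1002│S
       ┃··██··█·█·······┃5.7  │1003│T
       ┃·····██·███·█·█·┃59.9 │1004│T
       ┃·████·█··█······┗━━━━━━━━━━━━
       ┃···█··█·█·········█···       
       ┃·█···············█·███       
       ┃·····████·██·█······█·       
       ┗━━━━━━━━━━━━━━━━━━━━━━━━━━━━━
                                     
                                     


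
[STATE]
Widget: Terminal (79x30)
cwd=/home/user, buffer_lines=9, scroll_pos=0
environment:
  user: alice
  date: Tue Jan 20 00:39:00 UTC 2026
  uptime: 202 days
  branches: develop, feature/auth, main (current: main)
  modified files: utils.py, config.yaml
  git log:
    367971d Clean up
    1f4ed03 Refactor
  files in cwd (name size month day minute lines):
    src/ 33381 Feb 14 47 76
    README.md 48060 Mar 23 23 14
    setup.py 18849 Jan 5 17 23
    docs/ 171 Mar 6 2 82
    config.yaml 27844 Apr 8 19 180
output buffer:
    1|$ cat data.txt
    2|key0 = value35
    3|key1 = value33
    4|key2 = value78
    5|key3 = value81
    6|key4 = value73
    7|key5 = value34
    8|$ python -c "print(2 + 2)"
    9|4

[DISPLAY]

$ cat data.txt                                                                 
key0 = value35                                                                 
key1 = value33                                                                 
key2 = value78                                                                 
key3 = value81                                                                 
key4 = value73                                                                 
key5 = value34                                                                 
$ python -c "print(2 + 2)"                                                     
4                                                                              
$ █                                                                            
                                                                               
                                                                               
                                                                               
                                                                               
                                                                               
                                                                               
                                                                               
                                                                               
                                                                               
                                                                               
                                                                               
                                                                               
                                                                               
                                                                               
                                                                               
                                                                               
                                                                               
                                                                               
                                                                               
                                                                               


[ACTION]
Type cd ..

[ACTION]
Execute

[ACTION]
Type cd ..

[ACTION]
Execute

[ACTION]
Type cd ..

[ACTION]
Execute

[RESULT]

$ cat data.txt                                                                 
key0 = value35                                                                 
key1 = value33                                                                 
key2 = value78                                                                 
key3 = value81                                                                 
key4 = value73                                                                 
key5 = value34                                                                 
$ python -c "print(2 + 2)"                                                     
4                                                                              
$ cd ..                                                                        
                                                                               
$ cd ..                                                                        
                                                                               
$ cd ..                                                                        
                                                                               
$ █                                                                            
                                                                               
                                                                               
                                                                               
                                                                               
                                                                               
                                                                               
                                                                               
                                                                               
                                                                               
                                                                               
                                                                               
                                                                               
                                                                               
                                                                               


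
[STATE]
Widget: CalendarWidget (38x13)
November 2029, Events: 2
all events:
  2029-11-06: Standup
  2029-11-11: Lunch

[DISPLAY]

            November 2029             
Mo Tu We Th Fr Sa Su                  
          1  2  3  4                  
 5  6*  7  8  9 10 11*                
12 13 14 15 16 17 18                  
19 20 21 22 23 24 25                  
26 27 28 29 30                        
                                      
                                      
                                      
                                      
                                      
                                      


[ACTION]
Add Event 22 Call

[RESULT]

            November 2029             
Mo Tu We Th Fr Sa Su                  
          1  2  3  4                  
 5  6*  7  8  9 10 11*                
12 13 14 15 16 17 18                  
19 20 21 22* 23 24 25                 
26 27 28 29 30                        
                                      
                                      
                                      
                                      
                                      
                                      


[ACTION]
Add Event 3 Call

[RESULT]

            November 2029             
Mo Tu We Th Fr Sa Su                  
          1  2  3*  4                 
 5  6*  7  8  9 10 11*                
12 13 14 15 16 17 18                  
19 20 21 22* 23 24 25                 
26 27 28 29 30                        
                                      
                                      
                                      
                                      
                                      
                                      


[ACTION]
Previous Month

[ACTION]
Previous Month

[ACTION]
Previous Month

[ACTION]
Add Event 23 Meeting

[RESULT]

             August 2029              
Mo Tu We Th Fr Sa Su                  
       1  2  3  4  5                  
 6  7  8  9 10 11 12                  
13 14 15 16 17 18 19                  
20 21 22 23* 24 25 26                 
27 28 29 30 31                        
                                      
                                      
                                      
                                      
                                      
                                      


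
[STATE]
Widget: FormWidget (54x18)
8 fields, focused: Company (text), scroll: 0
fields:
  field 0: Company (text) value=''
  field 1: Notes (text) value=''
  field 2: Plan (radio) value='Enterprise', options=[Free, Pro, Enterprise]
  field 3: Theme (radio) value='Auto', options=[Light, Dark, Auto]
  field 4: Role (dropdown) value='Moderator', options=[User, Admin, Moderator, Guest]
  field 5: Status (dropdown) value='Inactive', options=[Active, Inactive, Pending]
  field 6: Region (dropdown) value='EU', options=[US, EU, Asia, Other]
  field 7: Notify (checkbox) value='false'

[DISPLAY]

> Company:    [                                      ]
  Notes:      [                                      ]
  Plan:       ( ) Free  ( ) Pro  (●) Enterprise       
  Theme:      ( ) Light  ( ) Dark  (●) Auto           
  Role:       [Moderator                            ▼]
  Status:     [Inactive                             ▼]
  Region:     [EU                                   ▼]
  Notify:     [ ]                                     
                                                      
                                                      
                                                      
                                                      
                                                      
                                                      
                                                      
                                                      
                                                      
                                                      


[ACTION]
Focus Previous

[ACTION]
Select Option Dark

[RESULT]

  Company:    [                                      ]
  Notes:      [                                      ]
  Plan:       ( ) Free  ( ) Pro  (●) Enterprise       
  Theme:      ( ) Light  ( ) Dark  (●) Auto           
  Role:       [Moderator                            ▼]
  Status:     [Inactive                             ▼]
  Region:     [EU                                   ▼]
> Notify:     [ ]                                     
                                                      
                                                      
                                                      
                                                      
                                                      
                                                      
                                                      
                                                      
                                                      
                                                      


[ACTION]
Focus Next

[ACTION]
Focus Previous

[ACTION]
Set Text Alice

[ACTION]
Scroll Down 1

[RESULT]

  Notes:      [                                      ]
  Plan:       ( ) Free  ( ) Pro  (●) Enterprise       
  Theme:      ( ) Light  ( ) Dark  (●) Auto           
  Role:       [Moderator                            ▼]
  Status:     [Inactive                             ▼]
  Region:     [EU                                   ▼]
> Notify:     [ ]                                     
                                                      
                                                      
                                                      
                                                      
                                                      
                                                      
                                                      
                                                      
                                                      
                                                      
                                                      


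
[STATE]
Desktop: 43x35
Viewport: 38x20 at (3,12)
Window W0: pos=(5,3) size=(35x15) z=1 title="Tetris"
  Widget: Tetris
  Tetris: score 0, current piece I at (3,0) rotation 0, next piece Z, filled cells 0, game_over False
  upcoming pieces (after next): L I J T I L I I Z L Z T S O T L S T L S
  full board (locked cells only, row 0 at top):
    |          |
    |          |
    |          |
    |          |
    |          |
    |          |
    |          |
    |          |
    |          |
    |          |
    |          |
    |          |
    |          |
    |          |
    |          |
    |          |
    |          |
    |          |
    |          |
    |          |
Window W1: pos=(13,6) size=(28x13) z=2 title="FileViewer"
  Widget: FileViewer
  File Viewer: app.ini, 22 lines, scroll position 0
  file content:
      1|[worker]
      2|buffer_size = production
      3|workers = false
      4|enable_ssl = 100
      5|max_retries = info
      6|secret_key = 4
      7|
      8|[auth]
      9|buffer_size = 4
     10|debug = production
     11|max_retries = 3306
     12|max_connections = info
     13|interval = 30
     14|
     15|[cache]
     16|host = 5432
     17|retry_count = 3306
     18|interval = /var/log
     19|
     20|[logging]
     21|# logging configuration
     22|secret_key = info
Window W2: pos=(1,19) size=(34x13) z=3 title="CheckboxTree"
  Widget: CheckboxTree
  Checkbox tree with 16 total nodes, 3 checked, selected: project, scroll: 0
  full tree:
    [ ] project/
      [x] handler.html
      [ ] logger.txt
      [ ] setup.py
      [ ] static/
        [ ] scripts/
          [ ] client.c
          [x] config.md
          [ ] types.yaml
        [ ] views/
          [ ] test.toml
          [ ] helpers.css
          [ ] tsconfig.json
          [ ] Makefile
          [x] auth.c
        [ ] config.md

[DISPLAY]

  ┃       ┃enable_ssl = 100         ░┃
  ┃       ┃max_retries = info       ░┃
  ┃       ┃secret_key = 4           ░┃
  ┃       ┃                         ░┃
  ┃       ┃[auth]                   ░┃
  ┗━━━━━━━┃buffer_size = 4          ▼┃
          ┗━━━━━━━━━━━━━━━━━━━━━━━━━━┛
━━━━━━━━━━━━━━━━━━━━━━━━━━━━━━━┓      
CheckboxTree                   ┃      
───────────────────────────────┨      
[-] project/                   ┃      
  [x] handler.html             ┃      
  [ ] logger.txt               ┃      
  [ ] setup.py                 ┃      
  [-] static/                  ┃      
    [-] scripts/               ┃      
      [ ] client.c             ┃      
      [x] config.md            ┃      
      [ ] types.yaml           ┃      
━━━━━━━━━━━━━━━━━━━━━━━━━━━━━━━┛      


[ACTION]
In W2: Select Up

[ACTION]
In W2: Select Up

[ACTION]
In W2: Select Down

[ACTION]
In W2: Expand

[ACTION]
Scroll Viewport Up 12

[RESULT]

                                      
                                      
                                      
  ┏━━━━━━━━━━━━━━━━━━━━━━━━━━━━━━━━━┓ 
  ┃ Tetris                          ┃ 
  ┠─────────────────────────────────┨ 
  ┃       ┏━━━━━━━━━━━━━━━━━━━━━━━━━━┓
  ┃       ┃ FileViewer               ┃
  ┃       ┠──────────────────────────┨
  ┃       ┃[worker]                 ▲┃
  ┃       ┃buffer_size = production █┃
  ┃       ┃workers = false          ░┃
  ┃       ┃enable_ssl = 100         ░┃
  ┃       ┃max_retries = info       ░┃
  ┃       ┃secret_key = 4           ░┃
  ┃       ┃                         ░┃
  ┃       ┃[auth]                   ░┃
  ┗━━━━━━━┃buffer_size = 4          ▼┃
          ┗━━━━━━━━━━━━━━━━━━━━━━━━━━┛
━━━━━━━━━━━━━━━━━━━━━━━━━━━━━━━┓      


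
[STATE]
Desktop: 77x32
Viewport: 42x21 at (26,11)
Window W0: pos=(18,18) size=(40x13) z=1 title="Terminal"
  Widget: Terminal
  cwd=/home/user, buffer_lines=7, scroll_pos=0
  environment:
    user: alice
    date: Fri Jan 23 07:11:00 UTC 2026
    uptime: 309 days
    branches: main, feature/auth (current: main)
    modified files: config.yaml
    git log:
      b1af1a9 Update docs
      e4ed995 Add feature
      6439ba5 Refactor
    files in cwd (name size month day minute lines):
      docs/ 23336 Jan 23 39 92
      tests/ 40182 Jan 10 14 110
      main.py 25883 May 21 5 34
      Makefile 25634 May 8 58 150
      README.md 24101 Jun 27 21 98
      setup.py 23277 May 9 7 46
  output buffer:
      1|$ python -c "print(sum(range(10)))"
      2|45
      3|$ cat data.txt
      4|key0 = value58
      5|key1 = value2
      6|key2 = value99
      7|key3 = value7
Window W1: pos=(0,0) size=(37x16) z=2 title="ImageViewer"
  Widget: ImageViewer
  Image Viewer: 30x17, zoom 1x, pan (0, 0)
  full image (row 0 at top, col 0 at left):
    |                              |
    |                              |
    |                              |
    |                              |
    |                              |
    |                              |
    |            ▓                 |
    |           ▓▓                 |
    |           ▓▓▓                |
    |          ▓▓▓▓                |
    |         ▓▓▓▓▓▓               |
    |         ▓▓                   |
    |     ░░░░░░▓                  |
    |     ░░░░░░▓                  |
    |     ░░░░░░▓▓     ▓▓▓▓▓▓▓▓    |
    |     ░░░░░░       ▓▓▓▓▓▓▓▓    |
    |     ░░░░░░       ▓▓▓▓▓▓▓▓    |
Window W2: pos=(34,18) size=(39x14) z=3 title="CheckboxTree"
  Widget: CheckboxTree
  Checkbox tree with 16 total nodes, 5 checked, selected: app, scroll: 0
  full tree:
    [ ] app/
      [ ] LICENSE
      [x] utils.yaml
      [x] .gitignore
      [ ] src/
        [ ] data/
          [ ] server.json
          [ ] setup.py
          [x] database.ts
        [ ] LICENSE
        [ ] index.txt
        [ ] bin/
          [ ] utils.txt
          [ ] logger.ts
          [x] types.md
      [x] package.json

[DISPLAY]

          ┃                               
          ┃                               
          ┃                               
          ┃                               
━━━━━━━━━━┛                               
                                          
                                          
━━━━━━━━┏━━━━━━━━━━━━━━━━━━━━━━━━━━━━━━━━━
al      ┃ CheckboxTree                    
────────┠─────────────────────────────────
n -c "pr┃>[-] app/                        
        ┃   [ ] LICENSE                   
ata.txt ┃   [x] utils.yaml                
value58 ┃   [x] .gitignore                
value2  ┃   [-] src/                      
value99 ┃     [-] data/                   
value7  ┃       [ ] server.json           
        ┃       [ ] setup.py              
        ┃       [x] database.ts           
━━━━━━━━┃     [ ] LICENSE                 
        ┗━━━━━━━━━━━━━━━━━━━━━━━━━━━━━━━━━


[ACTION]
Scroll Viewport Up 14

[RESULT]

━━━━━━━━━━┓                               
          ┃                               
──────────┨                               
          ┃                               
          ┃                               
          ┃                               
          ┃                               
          ┃                               
          ┃                               
          ┃                               
          ┃                               
          ┃                               
          ┃                               
          ┃                               
          ┃                               
━━━━━━━━━━┛                               
                                          
                                          
━━━━━━━━┏━━━━━━━━━━━━━━━━━━━━━━━━━━━━━━━━━
al      ┃ CheckboxTree                    
────────┠─────────────────────────────────


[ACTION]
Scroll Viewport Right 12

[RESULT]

━┓                                        
 ┃                                        
─┨                                        
 ┃                                        
 ┃                                        
 ┃                                        
 ┃                                        
 ┃                                        
 ┃                                        
 ┃                                        
 ┃                                        
 ┃                                        
 ┃                                        
 ┃                                        
 ┃                                        
━┛                                        
                                          
                                          
━━━━━━━━━━━━━━━━━━━━━━━━━━━━━━━━━━━━━┓    
 CheckboxTree                        ┃    
─────────────────────────────────────┨    


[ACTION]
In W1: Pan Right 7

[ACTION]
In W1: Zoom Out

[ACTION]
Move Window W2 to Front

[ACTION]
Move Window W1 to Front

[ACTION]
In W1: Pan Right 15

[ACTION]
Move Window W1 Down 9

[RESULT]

                                          
                                          
                                          
                                          
                                          
                                          
                                          
                                          
                                          
━┓                                        
 ┃                                        
─┨                                        
 ┃                                        
 ┃                                        
 ┃                                        
 ┃                                        
 ┃                                        
 ┃                                        
 ┃━━━━━━━━━━━━━━━━━━━━━━━━━━━━━━━━━━━┓    
 ┃heckboxTree                        ┃    
 ┃───────────────────────────────────┨    


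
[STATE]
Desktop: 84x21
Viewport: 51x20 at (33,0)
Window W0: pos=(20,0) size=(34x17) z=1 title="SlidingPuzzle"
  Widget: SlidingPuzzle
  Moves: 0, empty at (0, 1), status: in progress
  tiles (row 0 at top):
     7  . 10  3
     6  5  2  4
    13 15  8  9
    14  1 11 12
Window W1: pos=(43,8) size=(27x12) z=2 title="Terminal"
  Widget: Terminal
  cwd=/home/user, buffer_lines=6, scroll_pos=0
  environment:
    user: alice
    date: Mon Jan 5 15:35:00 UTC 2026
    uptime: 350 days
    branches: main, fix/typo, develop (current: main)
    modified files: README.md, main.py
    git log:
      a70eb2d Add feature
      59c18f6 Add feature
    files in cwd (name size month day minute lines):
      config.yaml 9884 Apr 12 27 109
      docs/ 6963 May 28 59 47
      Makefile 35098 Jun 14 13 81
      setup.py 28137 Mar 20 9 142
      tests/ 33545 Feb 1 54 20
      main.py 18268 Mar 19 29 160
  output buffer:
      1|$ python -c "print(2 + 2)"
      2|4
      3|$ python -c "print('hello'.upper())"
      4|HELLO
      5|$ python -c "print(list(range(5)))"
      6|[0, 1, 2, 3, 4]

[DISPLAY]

━━━━━━━━━━━━━━━━━━━━┓                              
le                  ┃                              
────────────────────┨                              
───┬────┐           ┃                              
10 │  3 │           ┃                              
───┼────┤           ┃                              
 2 │  4 │           ┃                              
───┼────┤           ┃                              
 8 │  9 │ ┏━━━━━━━━━━━━━━━━━━━━━━━━━┓              
───┼────┤ ┃ Terminal                ┃              
11 │ 12 │ ┠─────────────────────────┨              
───┴────┘ ┃$ python -c "print(2 + 2)┃              
          ┃4                        ┃              
          ┃$ python -c "print('hello┃              
          ┃HELLO                    ┃              
          ┃$ python -c "print(list(r┃              
━━━━━━━━━━┃[0, 1, 2, 3, 4]          ┃              
          ┃$ █                      ┃              
          ┃                         ┃              
          ┗━━━━━━━━━━━━━━━━━━━━━━━━━┛              


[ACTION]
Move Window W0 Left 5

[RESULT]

━━━━━━━━━━━━━━━┓                                   
               ┃                                   
───────────────┨                                   
───┐           ┃                                   
 3 │           ┃                                   
───┤           ┃                                   
 4 │           ┃                                   
───┤           ┃                                   
 9 │      ┏━━━━━━━━━━━━━━━━━━━━━━━━━┓              
───┤      ┃ Terminal                ┃              
12 │      ┠─────────────────────────┨              
───┘      ┃$ python -c "print(2 + 2)┃              
          ┃4                        ┃              
          ┃$ python -c "print('hello┃              
          ┃HELLO                    ┃              
          ┃$ python -c "print(list(r┃              
━━━━━━━━━━┃[0, 1, 2, 3, 4]          ┃              
          ┃$ █                      ┃              
          ┃                         ┃              
          ┗━━━━━━━━━━━━━━━━━━━━━━━━━┛              


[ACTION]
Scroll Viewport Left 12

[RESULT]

━━━━━━━━━━━━━━━━━━━━━━━━━━━┓                       
ingPuzzle                  ┃                       
───────────────────────────┨                       
┬────┬────┬────┐           ┃                       
│    │ 10 │  3 │           ┃                       
┼────┼────┼────┤           ┃                       
│  5 │  2 │  4 │           ┃                       
┼────┼────┼────┤           ┃                       
│ 15 │  8 │  9 │      ┏━━━━━━━━━━━━━━━━━━━━━━━━━┓  
┼────┼────┼────┤      ┃ Terminal                ┃  
│  1 │ 11 │ 12 │      ┠─────────────────────────┨  
┴────┴────┴────┘      ┃$ python -c "print(2 + 2)┃  
: 0                   ┃4                        ┃  
                      ┃$ python -c "print('hello┃  
                      ┃HELLO                    ┃  
                      ┃$ python -c "print(list(r┃  
━━━━━━━━━━━━━━━━━━━━━━┃[0, 1, 2, 3, 4]          ┃  
                      ┃$ █                      ┃  
                      ┃                         ┃  
                      ┗━━━━━━━━━━━━━━━━━━━━━━━━━┛  


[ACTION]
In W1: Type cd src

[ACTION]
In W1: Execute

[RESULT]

━━━━━━━━━━━━━━━━━━━━━━━━━━━┓                       
ingPuzzle                  ┃                       
───────────────────────────┨                       
┬────┬────┬────┐           ┃                       
│    │ 10 │  3 │           ┃                       
┼────┼────┼────┤           ┃                       
│  5 │  2 │  4 │           ┃                       
┼────┼────┼────┤           ┃                       
│ 15 │  8 │  9 │      ┏━━━━━━━━━━━━━━━━━━━━━━━━━┓  
┼────┼────┼────┤      ┃ Terminal                ┃  
│  1 │ 11 │ 12 │      ┠─────────────────────────┨  
┴────┴────┴────┘      ┃4                        ┃  
: 0                   ┃$ python -c "print('hello┃  
                      ┃HELLO                    ┃  
                      ┃$ python -c "print(list(r┃  
                      ┃[0, 1, 2, 3, 4]          ┃  
━━━━━━━━━━━━━━━━━━━━━━┃$ cd src                 ┃  
                      ┃                         ┃  
                      ┃$ █                      ┃  
                      ┗━━━━━━━━━━━━━━━━━━━━━━━━━┛  


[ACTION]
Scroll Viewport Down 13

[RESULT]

ingPuzzle                  ┃                       
───────────────────────────┨                       
┬────┬────┬────┐           ┃                       
│    │ 10 │  3 │           ┃                       
┼────┼────┼────┤           ┃                       
│  5 │  2 │  4 │           ┃                       
┼────┼────┼────┤           ┃                       
│ 15 │  8 │  9 │      ┏━━━━━━━━━━━━━━━━━━━━━━━━━┓  
┼────┼────┼────┤      ┃ Terminal                ┃  
│  1 │ 11 │ 12 │      ┠─────────────────────────┨  
┴────┴────┴────┘      ┃4                        ┃  
: 0                   ┃$ python -c "print('hello┃  
                      ┃HELLO                    ┃  
                      ┃$ python -c "print(list(r┃  
                      ┃[0, 1, 2, 3, 4]          ┃  
━━━━━━━━━━━━━━━━━━━━━━┃$ cd src                 ┃  
                      ┃                         ┃  
                      ┃$ █                      ┃  
                      ┗━━━━━━━━━━━━━━━━━━━━━━━━━┛  
                                                   


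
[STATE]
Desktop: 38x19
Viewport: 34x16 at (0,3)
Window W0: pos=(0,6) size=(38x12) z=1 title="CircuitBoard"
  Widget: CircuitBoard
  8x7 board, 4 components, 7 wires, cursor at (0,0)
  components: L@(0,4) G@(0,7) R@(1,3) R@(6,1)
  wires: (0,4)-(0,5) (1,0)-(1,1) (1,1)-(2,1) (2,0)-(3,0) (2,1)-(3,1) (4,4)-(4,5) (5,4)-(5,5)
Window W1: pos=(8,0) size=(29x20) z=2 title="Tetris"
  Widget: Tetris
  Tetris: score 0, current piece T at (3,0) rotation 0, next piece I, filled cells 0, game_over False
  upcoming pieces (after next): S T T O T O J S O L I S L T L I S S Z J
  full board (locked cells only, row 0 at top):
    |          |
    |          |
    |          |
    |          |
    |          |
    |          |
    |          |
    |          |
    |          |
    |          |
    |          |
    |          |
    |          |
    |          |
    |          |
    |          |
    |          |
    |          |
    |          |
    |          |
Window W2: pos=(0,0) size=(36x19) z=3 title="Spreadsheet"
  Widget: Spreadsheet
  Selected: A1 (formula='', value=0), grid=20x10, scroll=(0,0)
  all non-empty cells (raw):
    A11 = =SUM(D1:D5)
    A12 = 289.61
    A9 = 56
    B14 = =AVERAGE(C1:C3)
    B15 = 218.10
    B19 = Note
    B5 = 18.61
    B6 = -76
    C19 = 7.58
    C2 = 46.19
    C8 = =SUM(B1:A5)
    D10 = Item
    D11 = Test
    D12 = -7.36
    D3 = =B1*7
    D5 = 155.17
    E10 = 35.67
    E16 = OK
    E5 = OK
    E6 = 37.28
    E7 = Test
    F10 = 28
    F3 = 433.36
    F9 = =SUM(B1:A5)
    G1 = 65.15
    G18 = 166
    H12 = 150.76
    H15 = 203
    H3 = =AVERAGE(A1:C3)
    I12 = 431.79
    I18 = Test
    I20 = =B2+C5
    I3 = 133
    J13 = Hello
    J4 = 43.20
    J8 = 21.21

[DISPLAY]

┃A1:                              
┃       A       B       C       D 
┃---------------------------------
┃  1      [0]       0       0     
┃  2        0       0   46.19     
┃  3        0       0       0     
┃  4        0       0       0     
┃  5        0   18.61       0  155
┃  6        0     -76       0     
┃  7        0       0       0     
┃  8        0       0   18.61     
┃  9       56       0       0     
┃ 10        0       0       0Item 
┃ 11   155.17       0       0Test 
┃ 12   289.61       0       0   -7
┗━━━━━━━━━━━━━━━━━━━━━━━━━━━━━━━━━


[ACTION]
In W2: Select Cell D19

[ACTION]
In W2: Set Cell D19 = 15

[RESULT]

┃D19: 15                          
┃       A       B       C       D 
┃---------------------------------
┃  1        0       0       0     
┃  2        0       0   46.19     
┃  3        0       0       0     
┃  4        0       0       0     
┃  5        0   18.61       0  155
┃  6        0     -76       0     
┃  7        0       0       0     
┃  8        0       0   18.61     
┃  9       56       0       0     
┃ 10        0       0       0Item 
┃ 11   155.17       0       0Test 
┃ 12   289.61       0       0   -7
┗━━━━━━━━━━━━━━━━━━━━━━━━━━━━━━━━━


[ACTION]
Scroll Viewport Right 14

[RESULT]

: 15                           ┃┃ 
    A       B       C       D  ┃┃ 
-------------------------------┃┃ 
        0       0       0      ┃┃┓
        0       0   46.19      ┃┃┃
        0       0       0      ┃┃┨
        0       0       0      ┃┃┃
        0   18.61       0  155.┃┃┃
        0     -76       0      ┃┃┃
        0       0       0      ┃┃┃
        0       0   18.61      ┃┃┃
       56       0       0      ┃┃┃
        0       0       0Item  ┃┃┃
   155.17       0       0Test  ┃┃┃
   289.61       0       0   -7.┃┃┛
━━━━━━━━━━━━━━━━━━━━━━━━━━━━━━━┛┃ 
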